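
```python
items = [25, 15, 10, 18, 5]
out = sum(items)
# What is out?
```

Trace:
`items = [25, 15, 10, 18, 5]` → items = [25, 15, 10, 18, 5]
`out = sum(items)` → out = 73
So out = 73

Answer: 73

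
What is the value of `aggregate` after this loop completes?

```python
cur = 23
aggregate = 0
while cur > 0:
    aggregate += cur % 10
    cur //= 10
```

Sum digits of 23
`aggregate` takes the values: 0 → 3 → 5

Answer: 5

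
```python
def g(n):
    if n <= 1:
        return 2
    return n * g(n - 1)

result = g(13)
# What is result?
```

g(13) = 13 * 12 * 11 * 10 * 9 * 8 * 7 * 6 * 5 * 4 * 3 * 2 * 2 = 12454041600

Answer: 12454041600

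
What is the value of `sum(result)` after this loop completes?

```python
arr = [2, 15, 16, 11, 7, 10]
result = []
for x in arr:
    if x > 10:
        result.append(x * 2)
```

Sum of doubled values > 10
`result` takes the values: [] → [30] → [30, 32] → [30, 32, 22]
So `sum(result)` = 84

Answer: 84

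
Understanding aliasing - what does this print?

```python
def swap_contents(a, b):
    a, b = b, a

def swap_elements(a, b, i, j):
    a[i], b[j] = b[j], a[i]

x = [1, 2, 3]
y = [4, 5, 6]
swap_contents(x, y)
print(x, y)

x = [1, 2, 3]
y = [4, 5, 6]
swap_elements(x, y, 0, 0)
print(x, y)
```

Key concept: parameter rebinding vs mutation.
Step by step:
`x = [1, 2, 3]` → x = [1, 2, 3]
`y = [4, 5, 6]` → y = [4, 5, 6]
`swap_contents(x, y)` → no visible change to tracked variables
`print(x, y)` → prints [1, 2, 3] [4, 5, 6]
`x = [1, 2, 3]` → x = [1, 2, 3]
`y = [4, 5, 6]` → y = [4, 5, 6]
`swap_elements(x, y, 0, 0)` → x = [4, 2, 3]; y = [1, 5, 6]
`print(x, y)` → prints [4, 2, 3] [1, 5, 6]

Answer:
[1, 2, 3] [4, 5, 6]
[4, 2, 3] [1, 5, 6]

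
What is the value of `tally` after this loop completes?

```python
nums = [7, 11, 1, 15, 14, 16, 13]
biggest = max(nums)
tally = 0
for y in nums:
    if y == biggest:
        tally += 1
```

Count of max value 16 in [7, 11, 1, 15, 14, 16, 13]
`tally` takes the values: 0 → 1

Answer: 1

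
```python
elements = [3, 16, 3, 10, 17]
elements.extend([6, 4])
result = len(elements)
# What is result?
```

Trace:
`elements = [3, 16, 3, 10, 17]` → elements = [3, 16, 3, 10, 17]
`elements.extend([6, 4])` → elements = [3, 16, 3, 10, 17, 6, 4]
`result = len(elements)` → result = 7
So result = 7

Answer: 7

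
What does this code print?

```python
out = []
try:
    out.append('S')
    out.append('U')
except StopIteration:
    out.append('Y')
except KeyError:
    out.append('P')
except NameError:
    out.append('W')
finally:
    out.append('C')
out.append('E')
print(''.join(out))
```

Execution trace: 'S' (try body) → 'U' (try body, no exception) → 'C' (finally) → 'E' (after the try/except). Output: SUCE

Answer: SUCE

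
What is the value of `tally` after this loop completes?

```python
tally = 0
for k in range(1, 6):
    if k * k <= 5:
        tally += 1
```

Count numbers where k² ≤ 5
`tally` takes the values: 0 → 1 → 2

Answer: 2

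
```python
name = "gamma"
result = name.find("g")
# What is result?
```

Trace:
`name = "gamma"` → name = 'gamma'
`result = name.find("g")` → result = 0
So result = 0

Answer: 0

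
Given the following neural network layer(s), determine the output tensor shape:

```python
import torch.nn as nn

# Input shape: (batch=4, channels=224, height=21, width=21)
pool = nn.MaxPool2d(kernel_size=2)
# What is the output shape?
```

Input: (4, 224, 21, 21) -> Output: (4, 224, 10, 10)

Answer: (4, 224, 10, 10)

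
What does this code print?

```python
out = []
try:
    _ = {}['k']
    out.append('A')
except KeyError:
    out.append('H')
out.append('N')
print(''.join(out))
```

Execution trace: 'H' (except KeyError) → 'N' (after the try/except). Output: HN

Answer: HN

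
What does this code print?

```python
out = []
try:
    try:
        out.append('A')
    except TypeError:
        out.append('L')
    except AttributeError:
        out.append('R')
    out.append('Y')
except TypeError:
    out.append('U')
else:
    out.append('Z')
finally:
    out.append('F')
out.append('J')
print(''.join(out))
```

Execution trace: 'A' (inner try body, no exception) → 'Y' (try body, no exception) → 'Z' (else) → 'F' (finally) → 'J' (after the try/except). Output: AYZFJ

Answer: AYZFJ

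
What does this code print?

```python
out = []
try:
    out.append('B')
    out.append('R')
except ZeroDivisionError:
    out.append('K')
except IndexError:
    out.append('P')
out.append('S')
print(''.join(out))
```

Execution trace: 'B' (try body) → 'R' (try body, no exception) → 'S' (after the try/except). Output: BRS

Answer: BRS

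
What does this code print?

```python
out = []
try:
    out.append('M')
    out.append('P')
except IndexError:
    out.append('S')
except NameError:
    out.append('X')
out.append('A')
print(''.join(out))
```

Execution trace: 'M' (try body) → 'P' (try body, no exception) → 'A' (after the try/except). Output: MPA

Answer: MPA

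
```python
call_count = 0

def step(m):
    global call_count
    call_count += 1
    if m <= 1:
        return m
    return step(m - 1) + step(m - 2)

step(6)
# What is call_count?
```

Calls(m) = 1 + Calls(m-1) + Calls(m-2); Calls(0)=Calls(1)=1. For m=6 this gives 25.

Answer: 25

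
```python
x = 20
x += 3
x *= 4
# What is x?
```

Trace:
`x = 20` → x = 20
`x += 3` → x = 23
`x *= 4` → x = 92
So x = 92

Answer: 92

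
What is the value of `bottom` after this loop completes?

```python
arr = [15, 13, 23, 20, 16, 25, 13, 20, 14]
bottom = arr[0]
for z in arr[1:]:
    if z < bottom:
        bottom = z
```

Minimum of [15, 13, 23, 20, 16, 25, 13, 20, 14]
`bottom` takes the values: 15 → 13

Answer: 13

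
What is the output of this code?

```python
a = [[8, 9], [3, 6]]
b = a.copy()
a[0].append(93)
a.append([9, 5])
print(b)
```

Key concept: shallow copy with nested lists.
Step by step:
`a = [[8, 9], [3, 6]]` → a = [[8, 9], [3, 6]]
`b = a.copy()` → b = [[8, 9], [3, 6]]
`a[0].append(93)` → a = [[8, 9, 93], [3, 6]]; b = [[8, 9, 93], [3, 6]]
`a.append([9, 5])` → a = [[8, 9, 93], [3, 6], [9, 5]]
`print(b)` → prints [[8, 9, 93], [3, 6]]

Answer: [[8, 9, 93], [3, 6]]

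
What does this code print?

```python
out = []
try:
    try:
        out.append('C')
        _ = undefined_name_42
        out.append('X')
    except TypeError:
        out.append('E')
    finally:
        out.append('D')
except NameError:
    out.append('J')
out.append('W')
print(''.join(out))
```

Execution trace: 'C' (try body) → 'D' (finally) → 'J' (outer except NameError) → 'W' (after the try/except). Output: CDJW

Answer: CDJW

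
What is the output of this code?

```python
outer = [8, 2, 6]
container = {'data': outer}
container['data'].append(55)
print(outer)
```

Key concept: dict holds reference to list.
Step by step:
`outer = [8, 2, 6]` → outer = [8, 2, 6]
`container = {'data': outer}` → container = {'data': [8, 2, 6]}
`container['data'].append(55)` → outer = [8, 2, 6, 55]; container = {'data': [8, 2, 6, 55]}
`print(outer)` → prints [8, 2, 6, 55]

Answer: [8, 2, 6, 55]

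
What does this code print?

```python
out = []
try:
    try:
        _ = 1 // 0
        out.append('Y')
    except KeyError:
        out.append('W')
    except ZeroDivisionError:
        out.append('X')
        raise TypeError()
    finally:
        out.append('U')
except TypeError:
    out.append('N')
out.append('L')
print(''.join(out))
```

Execution trace: 'X' (inner except ZeroDivisionError) → 'U' (inner finally) → 'N' (outer except TypeError) → 'L' (after the try/except). Output: XUNL

Answer: XUNL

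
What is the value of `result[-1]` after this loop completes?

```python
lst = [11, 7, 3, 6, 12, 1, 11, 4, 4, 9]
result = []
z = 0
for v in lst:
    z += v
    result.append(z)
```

Cumulative sum ends at 68
`result` takes the values: [] → [11] → [11, 18] → [11, 18, 21] → [11, 18, 21, 27] → [11, 18, 21, 27, 39] → [11, 18, 21, 27, 39, 40] → [11, 18, 21, 27, 39, 40, 51] → [11, 18, 21, 27, 39, 40, 51, 55] → [11, 18, 21, 27, 39, 40, 51, 55, 59] → [11, 18, 21, 27, 39, 40, 51, 55, 59, 68]
So `result[-1]` = 68

Answer: 68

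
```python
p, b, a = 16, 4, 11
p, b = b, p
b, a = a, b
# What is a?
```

Trace:
`p, b, a = 16, 4, 11` → p = 16; b = 4; a = 11
`p, b = b, p` → p = 4; b = 16
`b, a = a, b` → b = 11; a = 16
So a = 16

Answer: 16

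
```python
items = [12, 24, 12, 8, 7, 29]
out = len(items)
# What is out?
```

Trace:
`items = [12, 24, 12, 8, 7, 29]` → items = [12, 24, 12, 8, 7, 29]
`out = len(items)` → out = 6
So out = 6

Answer: 6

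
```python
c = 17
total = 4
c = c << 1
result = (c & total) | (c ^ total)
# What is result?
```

Trace:
`c = 17` → c = 17
`total = 4` → total = 4
`c = c << 1` → c = 34
`result = (c & total) | (c ^ total)` → result = 38
So result = 38

Answer: 38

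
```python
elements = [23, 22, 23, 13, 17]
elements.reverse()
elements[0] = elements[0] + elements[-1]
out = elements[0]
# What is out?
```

Trace:
`elements = [23, 22, 23, 13, 17]` → elements = [23, 22, 23, 13, 17]
`elements.reverse()` → elements = [17, 13, 23, 22, 23]
`elements[0] = elements[0] + elements[-1]` → elements = [40, 13, 23, 22, 23]
`out = elements[0]` → out = 40
So out = 40

Answer: 40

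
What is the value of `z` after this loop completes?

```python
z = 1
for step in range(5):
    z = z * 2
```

Multiply by 2, 5 times: 1 * 2^5 = 32
`z` takes the values: 1 → 2 → 4 → 8 → 16 → 32

Answer: 32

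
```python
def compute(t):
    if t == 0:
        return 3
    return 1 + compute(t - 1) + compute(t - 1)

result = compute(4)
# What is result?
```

compute(t) = 1 + 2·compute(t-1), compute(0)=3. Closed form: (3+1)·2^4 - 1 = 63.

Answer: 63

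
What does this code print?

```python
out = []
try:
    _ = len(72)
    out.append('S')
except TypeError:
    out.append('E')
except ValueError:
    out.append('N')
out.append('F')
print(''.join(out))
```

Execution trace: 'E' (except TypeError) → 'F' (after the try/except). Output: EF

Answer: EF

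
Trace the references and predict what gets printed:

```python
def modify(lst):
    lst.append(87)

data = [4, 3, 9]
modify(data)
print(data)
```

Key concept: function modifies passed list.
Step by step:
`data = [4, 3, 9]` → data = [4, 3, 9]
`modify(data)` → data = [4, 3, 9, 87]
`print(data)` → prints [4, 3, 9, 87]

Answer: [4, 3, 9, 87]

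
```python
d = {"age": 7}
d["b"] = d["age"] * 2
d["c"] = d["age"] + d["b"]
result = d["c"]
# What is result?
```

Trace:
`d = {"age": 7}` → d = {'age': 7}
`d["b"] = d["age"] * 2` → d = {'age': 7, 'b': 14}
`d["c"] = d["age"] + d["b"]` → d = {'age': 7, 'b': 14, 'c': 21}
`result = d["c"]` → result = 21
So result = 21

Answer: 21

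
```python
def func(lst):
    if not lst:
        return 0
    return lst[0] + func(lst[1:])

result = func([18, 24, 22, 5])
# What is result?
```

18 + 24 + 22 + 5 + 0 = 69

Answer: 69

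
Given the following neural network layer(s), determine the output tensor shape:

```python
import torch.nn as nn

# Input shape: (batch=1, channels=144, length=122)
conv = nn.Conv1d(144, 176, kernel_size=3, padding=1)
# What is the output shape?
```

Input: (1, 144, 122) -> Output: (1, 176, 122)

Answer: (1, 176, 122)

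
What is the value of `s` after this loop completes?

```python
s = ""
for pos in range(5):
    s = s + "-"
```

Repeat '-' 5 times
`s` takes the values: "" → "-" → "--" → "---" → "----" → "-----"

Answer: "-----"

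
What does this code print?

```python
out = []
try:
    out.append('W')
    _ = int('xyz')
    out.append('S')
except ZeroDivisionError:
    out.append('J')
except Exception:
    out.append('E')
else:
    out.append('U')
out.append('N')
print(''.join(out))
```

Execution trace: 'W' (try body) → 'E' (except Exception) → 'N' (after the try/except). Output: WEN

Answer: WEN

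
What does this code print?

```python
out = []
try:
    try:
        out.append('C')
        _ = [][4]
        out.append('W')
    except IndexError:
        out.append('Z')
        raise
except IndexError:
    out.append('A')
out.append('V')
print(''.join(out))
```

Execution trace: 'C' (inner try body) → 'Z' (inner except IndexError) → 'A' (outer except IndexError) → 'V' (after the try/except). Output: CZAV

Answer: CZAV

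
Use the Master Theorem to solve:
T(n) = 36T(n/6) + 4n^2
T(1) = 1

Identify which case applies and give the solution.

a=36, b=6, f(n)=4n^2. log_6(36) = 2. Since c=2 = 2, Case 2 applies: T(n) = Θ(n^log_b(a) · log n) = O(n^2 log n).

Answer: O(n^2 log n) - Case 2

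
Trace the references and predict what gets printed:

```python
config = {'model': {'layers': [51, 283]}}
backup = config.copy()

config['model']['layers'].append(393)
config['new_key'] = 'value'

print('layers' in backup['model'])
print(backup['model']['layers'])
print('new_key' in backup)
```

Key concept: shallow copy gotcha with nested dict.
Step by step:
`config = {'model': {'layers': [51, 283]}}` → config = {'model': {'layers': [51, 283]}}
`backup = config.copy()` → backup = {'model': {'layers': [51, 283]}}
`config['model']['layers'].append(393)` → config = {'model': {'layers': [51, 283, 393]}}; backup = {'model': {'layers': [51, 283, 393]}}
`config['new_key'] = 'value'` → config = {'model': {'layers': [51, 283, 393]}, 'new_key': 'value'}
`print('layers' in backup['model'])` → prints True
`print(backup['model']['layers'])` → prints [51, 283, 393]
`print('new_key' in backup)` → prints False

Answer:
True
[51, 283, 393]
False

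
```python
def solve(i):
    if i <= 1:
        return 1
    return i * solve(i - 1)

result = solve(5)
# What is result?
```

solve(5) = 5 * 4 * 3 * 2 * 1 = 120

Answer: 120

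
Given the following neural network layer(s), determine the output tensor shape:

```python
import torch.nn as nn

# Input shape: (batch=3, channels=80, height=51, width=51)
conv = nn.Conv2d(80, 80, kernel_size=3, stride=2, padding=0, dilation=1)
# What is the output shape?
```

Input: (3, 80, 51, 51) -> Output: (3, 80, 25, 25)

Answer: (3, 80, 25, 25)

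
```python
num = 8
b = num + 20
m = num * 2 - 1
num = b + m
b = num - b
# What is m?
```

Trace:
`num = 8` → num = 8
`b = num + 20` → b = 28
`m = num * 2 - 1` → m = 15
`num = b + m` → num = 43
`b = num - b` → b = 15
So m = 15

Answer: 15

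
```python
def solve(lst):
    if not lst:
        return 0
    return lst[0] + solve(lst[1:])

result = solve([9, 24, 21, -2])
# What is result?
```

9 + 24 + 21 + (-2) + 0 = 52

Answer: 52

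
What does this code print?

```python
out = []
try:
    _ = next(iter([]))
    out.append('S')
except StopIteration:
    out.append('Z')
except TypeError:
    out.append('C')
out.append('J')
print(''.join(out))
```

Execution trace: 'Z' (except StopIteration) → 'J' (after the try/except). Output: ZJ

Answer: ZJ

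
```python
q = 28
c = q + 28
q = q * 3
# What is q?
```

Trace:
`q = 28` → q = 28
`c = q + 28` → c = 56
`q = q * 3` → q = 84
So q = 84

Answer: 84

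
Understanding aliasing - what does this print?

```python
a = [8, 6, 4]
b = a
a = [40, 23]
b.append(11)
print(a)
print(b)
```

Key concept: rebinding vs mutation: a is rebound to a new list, b still points at the original.
Step by step:
`a = [8, 6, 4]` → a = [8, 6, 4]
`b = a` → b = [8, 6, 4] (same object as a)
`a = [40, 23]` → a = [40, 23]
`b.append(11)` → b = [8, 6, 4, 11]
`print(a)` → prints [40, 23]
`print(b)` → prints [8, 6, 4, 11]

Answer:
[40, 23]
[8, 6, 4, 11]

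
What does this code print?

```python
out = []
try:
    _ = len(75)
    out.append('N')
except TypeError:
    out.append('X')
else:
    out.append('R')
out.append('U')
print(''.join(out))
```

Execution trace: 'X' (except TypeError) → 'U' (after the try/except). Output: XU

Answer: XU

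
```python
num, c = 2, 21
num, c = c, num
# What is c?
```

Trace:
`num, c = 2, 21` → num = 2; c = 21
`num, c = c, num` → num = 21; c = 2
So c = 2

Answer: 2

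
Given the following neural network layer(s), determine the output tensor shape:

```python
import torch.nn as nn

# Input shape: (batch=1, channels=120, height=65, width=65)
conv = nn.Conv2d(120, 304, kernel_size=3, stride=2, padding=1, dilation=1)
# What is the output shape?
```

Input: (1, 120, 65, 65) -> Output: (1, 304, 33, 33)

Answer: (1, 304, 33, 33)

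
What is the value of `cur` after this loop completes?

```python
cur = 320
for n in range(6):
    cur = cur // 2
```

Halve 6 times: 320 // 2^6 = 5
`cur` takes the values: 320 → 160 → 80 → 40 → 20 → 10 → 5

Answer: 5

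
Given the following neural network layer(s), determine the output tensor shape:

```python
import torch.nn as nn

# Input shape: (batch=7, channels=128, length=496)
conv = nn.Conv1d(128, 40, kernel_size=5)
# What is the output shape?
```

Input: (7, 128, 496) -> Output: (7, 40, 492)

Answer: (7, 40, 492)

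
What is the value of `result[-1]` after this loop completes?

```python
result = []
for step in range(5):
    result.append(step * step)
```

Last element of squares 0 to 4
`result` takes the values: [] → [0] → [0, 1] → [0, 1, 4] → [0, 1, 4, 9] → [0, 1, 4, 9, 16]
So `result[-1]` = 16

Answer: 16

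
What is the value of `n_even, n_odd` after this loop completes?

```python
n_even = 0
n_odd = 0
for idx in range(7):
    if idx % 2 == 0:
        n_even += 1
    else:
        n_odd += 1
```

Count evens and odds in range(7)
`n_even, n_odd` takes the values: (0, 0) → (1, 0) → (1, 1) → (2, 1) → (2, 2) → (3, 2) → (3, 3) → (4, 3)

Answer: 4, 3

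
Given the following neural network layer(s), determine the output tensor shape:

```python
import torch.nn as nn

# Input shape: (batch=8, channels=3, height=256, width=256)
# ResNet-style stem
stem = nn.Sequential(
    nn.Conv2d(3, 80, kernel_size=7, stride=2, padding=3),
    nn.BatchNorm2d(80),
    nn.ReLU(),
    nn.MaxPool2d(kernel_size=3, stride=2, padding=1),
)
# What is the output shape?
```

Input: (8, 3, 256, 256) -> after Conv2d 7x7 stride=2: (8, 80, 128, 128) -> Output: (8, 80, 64, 64)

Answer: (8, 80, 64, 64)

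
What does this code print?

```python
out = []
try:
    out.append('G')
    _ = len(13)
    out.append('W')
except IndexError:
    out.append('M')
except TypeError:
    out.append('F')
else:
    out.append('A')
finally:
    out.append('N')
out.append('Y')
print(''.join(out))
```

Execution trace: 'G' (try body) → 'F' (except TypeError) → 'N' (finally) → 'Y' (after the try/except). Output: GFNY

Answer: GFNY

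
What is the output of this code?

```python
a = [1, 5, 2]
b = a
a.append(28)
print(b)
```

Key concept: basic list aliasing.
Step by step:
`a = [1, 5, 2]` → a = [1, 5, 2]
`b = a` → b = [1, 5, 2] (same object as a)
`a.append(28)` → a = [1, 5, 2, 28] (same object as b); b = [1, 5, 2, 28] (same object as a)
`print(b)` → prints [1, 5, 2, 28]

Answer: [1, 5, 2, 28]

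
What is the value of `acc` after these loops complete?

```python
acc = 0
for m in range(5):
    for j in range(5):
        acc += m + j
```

Sum of all m+j for m,j in 5x5
`acc` takes the values: 0 → 1 → 3 → 6 → 10 → 11 → 13 → 16 → 20 → 25 → 27 → 30 → 34 → 39 → 45 → 48 → 52 → 57 → 63 → 70 → 74 → 79 → 85 → 92 → 100

Answer: 100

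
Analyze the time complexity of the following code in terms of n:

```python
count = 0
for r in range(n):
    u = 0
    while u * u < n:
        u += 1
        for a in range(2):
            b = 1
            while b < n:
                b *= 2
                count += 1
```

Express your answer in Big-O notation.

Each loop level contributes: n × √n × 1 × log n. Multiplying the contributions gives O(n√n log n).

Answer: O(n√n log n)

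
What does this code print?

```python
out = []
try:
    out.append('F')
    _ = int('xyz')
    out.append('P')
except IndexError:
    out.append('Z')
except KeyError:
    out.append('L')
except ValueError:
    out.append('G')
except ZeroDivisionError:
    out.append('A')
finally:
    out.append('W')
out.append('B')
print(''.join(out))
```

Execution trace: 'F' (try body) → 'G' (except ValueError) → 'W' (finally) → 'B' (after the try/except). Output: FGWB

Answer: FGWB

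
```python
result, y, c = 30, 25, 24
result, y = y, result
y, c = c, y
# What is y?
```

Trace:
`result, y, c = 30, 25, 24` → result = 30; y = 25; c = 24
`result, y = y, result` → result = 25; y = 30
`y, c = c, y` → y = 24; c = 30
So y = 24

Answer: 24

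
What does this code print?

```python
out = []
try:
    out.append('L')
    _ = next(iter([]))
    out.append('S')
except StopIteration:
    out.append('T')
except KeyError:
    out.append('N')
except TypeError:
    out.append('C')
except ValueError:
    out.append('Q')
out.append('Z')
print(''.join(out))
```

Execution trace: 'L' (try body) → 'T' (except StopIteration) → 'Z' (after the try/except). Output: LTZ

Answer: LTZ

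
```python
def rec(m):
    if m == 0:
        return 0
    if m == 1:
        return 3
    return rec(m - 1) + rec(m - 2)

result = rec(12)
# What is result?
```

Build up from base cases: rec(0)=0, rec(1)=3, rec(2)=3, rec(3)=6, rec(4)=9, rec(5)=15, rec(6)=24, ..., rec(12)=432

Answer: 432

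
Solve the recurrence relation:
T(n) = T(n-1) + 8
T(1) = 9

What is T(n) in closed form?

Unrolling: T(n) = T(1) + 8·(n-1) = 9 + 8(n-1) = 8n + 1.

Answer: T(n) = 8n + 1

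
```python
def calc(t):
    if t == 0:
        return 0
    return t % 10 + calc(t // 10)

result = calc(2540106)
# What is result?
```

Sum of digits of 2540106: 6 + 0 + 1 + 0 + 4 + 5 + 2 = 18

Answer: 18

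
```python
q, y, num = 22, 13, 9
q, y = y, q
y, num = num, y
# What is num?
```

Trace:
`q, y, num = 22, 13, 9` → q = 22; y = 13; num = 9
`q, y = y, q` → q = 13; y = 22
`y, num = num, y` → y = 9; num = 22
So num = 22

Answer: 22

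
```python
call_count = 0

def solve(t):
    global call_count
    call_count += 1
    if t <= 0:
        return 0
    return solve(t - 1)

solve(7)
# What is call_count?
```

Linear recursion stepping by 1: 8 calls from t=7 down to ≤0.

Answer: 8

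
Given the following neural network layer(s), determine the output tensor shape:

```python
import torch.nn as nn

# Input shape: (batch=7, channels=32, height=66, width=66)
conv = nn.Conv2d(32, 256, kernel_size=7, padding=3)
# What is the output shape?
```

Input: (7, 32, 66, 66) -> Output: (7, 256, 66, 66)

Answer: (7, 256, 66, 66)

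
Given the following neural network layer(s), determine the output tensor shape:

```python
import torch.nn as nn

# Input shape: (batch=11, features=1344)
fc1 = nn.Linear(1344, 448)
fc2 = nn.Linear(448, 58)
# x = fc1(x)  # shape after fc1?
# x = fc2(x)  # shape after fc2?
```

Input: (11, 1344) -> after fc1: (11, 448) -> Output: (11, 58)

Answer: (11, 58)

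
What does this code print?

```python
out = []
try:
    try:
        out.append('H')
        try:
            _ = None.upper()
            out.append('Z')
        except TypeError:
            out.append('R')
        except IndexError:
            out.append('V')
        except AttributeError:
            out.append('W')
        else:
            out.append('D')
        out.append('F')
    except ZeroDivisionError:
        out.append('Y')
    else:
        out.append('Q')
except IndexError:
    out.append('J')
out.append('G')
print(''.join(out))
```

Execution trace: 'H' (try body) → 'W' (inner except AttributeError) → 'F' (try body, no exception) → 'Q' (else) → 'G' (after the try/except). Output: HWFQG

Answer: HWFQG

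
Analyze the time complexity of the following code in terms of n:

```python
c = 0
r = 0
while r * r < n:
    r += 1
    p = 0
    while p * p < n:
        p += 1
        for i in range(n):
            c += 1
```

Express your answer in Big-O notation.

Each loop level contributes: √n × √n × n. Multiplying the contributions gives O(n^2).

Answer: O(n^2)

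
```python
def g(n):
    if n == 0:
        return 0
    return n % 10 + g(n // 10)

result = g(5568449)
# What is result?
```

Sum of digits of 5568449: 9 + 4 + 4 + 8 + 6 + 5 + 5 = 41

Answer: 41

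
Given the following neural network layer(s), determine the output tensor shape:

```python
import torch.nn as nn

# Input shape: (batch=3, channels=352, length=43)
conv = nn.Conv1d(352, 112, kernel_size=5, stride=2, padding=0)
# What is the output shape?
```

Input: (3, 352, 43) -> Output: (3, 112, 20)

Answer: (3, 112, 20)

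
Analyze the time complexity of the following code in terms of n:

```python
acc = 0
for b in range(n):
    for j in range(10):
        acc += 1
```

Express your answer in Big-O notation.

Each loop level contributes: n × 1. Multiplying the contributions gives O(n).

Answer: O(n)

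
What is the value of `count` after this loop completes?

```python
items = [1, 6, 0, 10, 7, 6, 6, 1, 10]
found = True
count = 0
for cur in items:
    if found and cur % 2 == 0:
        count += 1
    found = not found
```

Count even values at even positions
`count` takes the values: 0 → 1 → 2 → 3

Answer: 3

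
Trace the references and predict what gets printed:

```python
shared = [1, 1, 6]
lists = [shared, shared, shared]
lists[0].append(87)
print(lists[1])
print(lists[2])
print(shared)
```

Key concept: list of same reference.
Step by step:
`shared = [1, 1, 6]` → shared = [1, 1, 6]
`lists = [shared, shared, shared]` → lists = [[1, 1, 6], [1, 1, 6], [1, 1, 6]]
`lists[0].append(87)` → shared = [1, 1, 6, 87]; lists = [[1, 1, 6, 87], [1, 1, 6, 87], [1, 1, 6, 87]]
`print(lists[1])` → prints [1, 1, 6, 87]
`print(lists[2])` → prints [1, 1, 6, 87]
`print(shared)` → prints [1, 1, 6, 87]

Answer:
[1, 1, 6, 87]
[1, 1, 6, 87]
[1, 1, 6, 87]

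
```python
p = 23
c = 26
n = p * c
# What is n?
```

Trace:
`p = 23` → p = 23
`c = 26` → c = 26
`n = p * c` → n = 598
So n = 598

Answer: 598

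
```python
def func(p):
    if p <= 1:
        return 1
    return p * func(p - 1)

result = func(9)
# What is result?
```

func(9) = 9 * 8 * 7 * 6 * 5 * 4 * 3 * 2 * 1 = 362880

Answer: 362880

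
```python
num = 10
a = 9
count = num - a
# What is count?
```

Trace:
`num = 10` → num = 10
`a = 9` → a = 9
`count = num - a` → count = 1
So count = 1

Answer: 1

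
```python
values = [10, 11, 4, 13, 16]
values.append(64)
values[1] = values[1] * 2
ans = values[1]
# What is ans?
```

Trace:
`values = [10, 11, 4, 13, 16]` → values = [10, 11, 4, 13, 16]
`values.append(64)` → values = [10, 11, 4, 13, 16, 64]
`values[1] = values[1] * 2` → values = [10, 22, 4, 13, 16, 64]
`ans = values[1]` → ans = 22
So ans = 22

Answer: 22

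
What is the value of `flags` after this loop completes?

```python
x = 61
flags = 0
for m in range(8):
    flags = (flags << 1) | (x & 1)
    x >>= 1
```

Reverse lowest 8 bits of 61
`flags` takes the values: 0 → 1 → 2 → 5 → 11 → 23 → 47 → 94 → 188

Answer: 188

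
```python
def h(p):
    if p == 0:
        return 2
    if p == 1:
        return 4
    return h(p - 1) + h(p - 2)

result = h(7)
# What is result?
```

Build up from base cases: h(0)=2, h(1)=4, h(2)=6, h(3)=10, h(4)=16, h(5)=26, h(6)=42, ..., h(7)=68

Answer: 68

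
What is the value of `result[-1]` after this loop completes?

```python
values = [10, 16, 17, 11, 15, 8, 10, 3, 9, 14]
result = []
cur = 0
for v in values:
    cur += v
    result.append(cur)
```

Cumulative sum ends at 113
`result` takes the values: [] → [10] → [10, 26] → [10, 26, 43] → [10, 26, 43, 54] → [10, 26, 43, 54, 69] → [10, 26, 43, 54, 69, 77] → [10, 26, 43, 54, 69, 77, 87] → [10, 26, 43, 54, 69, 77, 87, 90] → [10, 26, 43, 54, 69, 77, 87, 90, 99] → [10, 26, 43, 54, 69, 77, 87, 90, 99, 113]
So `result[-1]` = 113

Answer: 113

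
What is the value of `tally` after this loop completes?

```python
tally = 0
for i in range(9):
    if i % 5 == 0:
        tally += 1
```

Count numbers divisible by 5 in range(9)
`tally` takes the values: 0 → 1 → 2

Answer: 2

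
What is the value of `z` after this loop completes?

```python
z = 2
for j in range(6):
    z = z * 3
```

Multiply by 3, 6 times: 2 * 3^6 = 1458
`z` takes the values: 2 → 6 → 18 → 54 → 162 → 486 → 1458

Answer: 1458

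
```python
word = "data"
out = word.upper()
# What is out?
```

Trace:
`word = "data"` → word = 'data'
`out = word.upper()` → out = 'DATA'
So out = 'DATA'

Answer: 'DATA'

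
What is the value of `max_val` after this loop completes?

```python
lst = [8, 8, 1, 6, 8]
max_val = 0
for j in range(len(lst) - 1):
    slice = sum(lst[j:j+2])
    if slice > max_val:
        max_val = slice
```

Max sum of 2-element window in [8, 8, 1, 6, 8]
`max_val` takes the values: 0 → 16

Answer: 16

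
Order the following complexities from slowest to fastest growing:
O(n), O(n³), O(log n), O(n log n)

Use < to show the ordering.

Ordered by growth rate: O(log n) < O(n) < O(n log n) < O(n³)

Answer: O(log n) < O(n) < O(n log n) < O(n³)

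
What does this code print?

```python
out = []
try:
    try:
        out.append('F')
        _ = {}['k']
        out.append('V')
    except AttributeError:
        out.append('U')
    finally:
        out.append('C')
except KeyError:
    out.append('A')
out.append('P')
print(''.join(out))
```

Execution trace: 'F' (inner try body) → 'C' (inner finally) → 'A' (outer except KeyError) → 'P' (after the try/except). Output: FCAP

Answer: FCAP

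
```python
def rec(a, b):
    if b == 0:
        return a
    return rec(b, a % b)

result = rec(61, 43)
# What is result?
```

rec(61, 43) -> rec(43, 18) -> rec(18, 7) -> rec(7, 4) -> rec(4, 3) -> rec(3, 1) -> rec(1, 0) -> 1

Answer: 1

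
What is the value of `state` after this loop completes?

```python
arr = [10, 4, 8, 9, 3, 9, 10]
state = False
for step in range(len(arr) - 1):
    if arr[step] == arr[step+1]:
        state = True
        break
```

Check consecutive duplicates in [10, 4, 8, 9, 3, 9, 10]
`state` takes the values: False

Answer: False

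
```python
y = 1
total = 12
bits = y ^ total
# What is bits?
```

Trace:
`y = 1` → y = 1
`total = 12` → total = 12
`bits = y ^ total` → bits = 13
So bits = 13

Answer: 13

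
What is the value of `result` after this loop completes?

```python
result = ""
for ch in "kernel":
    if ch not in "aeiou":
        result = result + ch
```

Remove vowels from 'kernel'
`result` takes the values: "" → "k" → "kr" → "krn" → "krnl"

Answer: "krnl"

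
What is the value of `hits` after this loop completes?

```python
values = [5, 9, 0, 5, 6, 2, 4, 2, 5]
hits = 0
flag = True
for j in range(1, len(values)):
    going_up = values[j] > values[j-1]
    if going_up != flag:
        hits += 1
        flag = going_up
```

Count direction changes in [5, 9, 0, 5, 6, 2, 4, 2, 5]
`hits` takes the values: 0 → 1 → 2 → 3 → 4 → 5 → 6

Answer: 6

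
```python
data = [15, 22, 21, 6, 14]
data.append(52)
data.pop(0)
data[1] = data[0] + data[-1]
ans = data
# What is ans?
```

Trace:
`data = [15, 22, 21, 6, 14]` → data = [15, 22, 21, 6, 14]
`data.append(52)` → data = [15, 22, 21, 6, 14, 52]
`data.pop(0)` → data = [22, 21, 6, 14, 52]
`data[1] = data[0] + data[-1]` → data = [22, 74, 6, 14, 52]
`ans = data` → ans = [22, 74, 6, 14, 52]
So ans = [22, 74, 6, 14, 52]

Answer: [22, 74, 6, 14, 52]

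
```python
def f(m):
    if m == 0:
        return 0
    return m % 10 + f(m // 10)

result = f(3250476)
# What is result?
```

Sum of digits of 3250476: 6 + 7 + 4 + 0 + 5 + 2 + 3 = 27

Answer: 27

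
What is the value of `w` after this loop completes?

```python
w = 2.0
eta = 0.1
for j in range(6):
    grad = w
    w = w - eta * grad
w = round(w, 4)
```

Gradient descent: w = 2.0 * (1 - 0.1)^6
`w` takes the values: 2.0 → 1.8 → 1.62 → 1.458 → 1.3122 → 1.18098 → 1.062882 → 1.0629

Answer: 1.0629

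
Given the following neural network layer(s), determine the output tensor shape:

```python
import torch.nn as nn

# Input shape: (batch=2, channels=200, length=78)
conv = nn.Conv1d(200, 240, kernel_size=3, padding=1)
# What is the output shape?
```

Input: (2, 200, 78) -> Output: (2, 240, 78)

Answer: (2, 240, 78)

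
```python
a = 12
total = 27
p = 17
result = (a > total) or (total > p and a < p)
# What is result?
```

Trace:
`a = 12` → a = 12
`total = 27` → total = 27
`p = 17` → p = 17
`result = (a > total) or (total > p and a < p)` → result = True
So result = True

Answer: True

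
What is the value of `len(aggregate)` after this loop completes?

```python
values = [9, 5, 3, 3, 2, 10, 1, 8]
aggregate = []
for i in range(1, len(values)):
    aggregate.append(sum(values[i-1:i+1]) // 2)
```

Number of 2-element averages
`aggregate` takes the values: [] → [7] → [7, 4] → [7, 4, 3] → [7, 4, 3, 2] → [7, 4, 3, 2, 6] → [7, 4, 3, 2, 6, 5] → [7, 4, 3, 2, 6, 5, 4]
So `len(aggregate)` = 7

Answer: 7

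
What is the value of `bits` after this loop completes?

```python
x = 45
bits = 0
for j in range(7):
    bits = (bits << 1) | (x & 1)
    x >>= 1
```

Reverse lowest 7 bits of 45
`bits` takes the values: 0 → 1 → 2 → 5 → 11 → 22 → 45 → 90

Answer: 90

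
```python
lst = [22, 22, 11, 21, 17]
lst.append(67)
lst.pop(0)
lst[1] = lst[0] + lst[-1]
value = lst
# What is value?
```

Trace:
`lst = [22, 22, 11, 21, 17]` → lst = [22, 22, 11, 21, 17]
`lst.append(67)` → lst = [22, 22, 11, 21, 17, 67]
`lst.pop(0)` → lst = [22, 11, 21, 17, 67]
`lst[1] = lst[0] + lst[-1]` → lst = [22, 89, 21, 17, 67]
`value = lst` → value = [22, 89, 21, 17, 67]
So value = [22, 89, 21, 17, 67]

Answer: [22, 89, 21, 17, 67]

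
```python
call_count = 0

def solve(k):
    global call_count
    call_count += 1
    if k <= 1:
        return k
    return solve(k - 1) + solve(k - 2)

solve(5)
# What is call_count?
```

Calls(k) = 1 + Calls(k-1) + Calls(k-2); Calls(0)=Calls(1)=1. For k=5 this gives 15.

Answer: 15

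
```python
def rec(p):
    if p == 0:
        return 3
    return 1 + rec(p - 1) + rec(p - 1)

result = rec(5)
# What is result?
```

rec(p) = 1 + 2·rec(p-1), rec(0)=3. Closed form: (3+1)·2^5 - 1 = 127.

Answer: 127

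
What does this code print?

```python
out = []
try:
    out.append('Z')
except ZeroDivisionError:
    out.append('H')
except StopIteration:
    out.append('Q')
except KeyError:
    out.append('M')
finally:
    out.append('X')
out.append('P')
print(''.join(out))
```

Execution trace: 'Z' (try body, no exception) → 'X' (finally) → 'P' (after the try/except). Output: ZXP

Answer: ZXP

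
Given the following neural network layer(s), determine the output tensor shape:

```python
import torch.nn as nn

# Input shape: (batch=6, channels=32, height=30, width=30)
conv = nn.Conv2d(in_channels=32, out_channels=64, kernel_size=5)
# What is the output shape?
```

Input: (6, 32, 30, 30) -> Output: (6, 64, 26, 26)

Answer: (6, 64, 26, 26)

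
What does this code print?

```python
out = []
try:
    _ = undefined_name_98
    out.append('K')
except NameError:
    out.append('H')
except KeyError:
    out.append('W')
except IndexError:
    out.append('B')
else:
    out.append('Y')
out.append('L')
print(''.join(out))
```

Execution trace: 'H' (except NameError) → 'L' (after the try/except). Output: HL

Answer: HL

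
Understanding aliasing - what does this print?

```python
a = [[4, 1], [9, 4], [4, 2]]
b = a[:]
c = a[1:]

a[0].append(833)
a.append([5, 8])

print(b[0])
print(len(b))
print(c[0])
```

Key concept: slice with nested mutation.
Step by step:
`a = [[4, 1], [9, 4], [4, 2]]` → a = [[4, 1], [9, 4], [4, 2]]
`b = a[:]` → b = [[4, 1], [9, 4], [4, 2]]
`c = a[1:]` → c = [[9, 4], [4, 2]]
`a[0].append(833)` → a = [[4, 1, 833], [9, 4], [4, 2]]; b = [[4, 1, 833], [9, 4], [4, 2]]
`a.append([5, 8])` → a = [[4, 1, 833], [9, 4], [4, 2], [5, 8]]
`print(b[0])` → prints [4, 1, 833]
`print(len(b))` → prints 3
`print(c[0])` → prints [9, 4]

Answer:
[4, 1, 833]
3
[9, 4]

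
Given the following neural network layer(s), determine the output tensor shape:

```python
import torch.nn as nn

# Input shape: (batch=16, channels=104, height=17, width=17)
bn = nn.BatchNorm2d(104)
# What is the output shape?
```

Input: (16, 104, 17, 17) -> Output: (16, 104, 17, 17)

Answer: (16, 104, 17, 17)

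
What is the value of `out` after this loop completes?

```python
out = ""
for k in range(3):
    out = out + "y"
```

Repeat 'y' 3 times
`out` takes the values: "" → "y" → "yy" → "yyy"

Answer: "yyy"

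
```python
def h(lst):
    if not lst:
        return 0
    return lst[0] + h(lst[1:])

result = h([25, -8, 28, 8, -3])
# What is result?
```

25 + (-8) + 28 + 8 + (-3) + 0 = 50

Answer: 50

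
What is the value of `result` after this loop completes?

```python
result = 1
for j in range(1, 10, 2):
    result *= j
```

Product of 1, 3, 5, ... up to 9
`result` takes the values: 1 → 3 → 15 → 105 → 945

Answer: 945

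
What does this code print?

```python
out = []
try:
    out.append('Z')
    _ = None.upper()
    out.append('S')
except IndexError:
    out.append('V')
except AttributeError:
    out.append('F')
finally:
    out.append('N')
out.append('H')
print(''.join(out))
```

Execution trace: 'Z' (try body) → 'F' (except AttributeError) → 'N' (finally) → 'H' (after the try/except). Output: ZFNH

Answer: ZFNH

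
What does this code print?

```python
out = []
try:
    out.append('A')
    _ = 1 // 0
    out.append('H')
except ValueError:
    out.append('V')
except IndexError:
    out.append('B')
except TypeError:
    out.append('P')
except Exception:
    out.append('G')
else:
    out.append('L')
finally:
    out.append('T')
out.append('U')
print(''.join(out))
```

Execution trace: 'A' (try body) → 'G' (except Exception) → 'T' (finally) → 'U' (after the try/except). Output: AGTU

Answer: AGTU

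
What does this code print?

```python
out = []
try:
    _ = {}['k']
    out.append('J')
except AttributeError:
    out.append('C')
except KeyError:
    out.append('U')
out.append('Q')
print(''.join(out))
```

Execution trace: 'U' (except KeyError) → 'Q' (after the try/except). Output: UQ

Answer: UQ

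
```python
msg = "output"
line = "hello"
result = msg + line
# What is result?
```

Trace:
`msg = "output"` → msg = 'output'
`line = "hello"` → line = 'hello'
`result = msg + line` → result = 'outputhello'
So result = 'outputhello'

Answer: 'outputhello'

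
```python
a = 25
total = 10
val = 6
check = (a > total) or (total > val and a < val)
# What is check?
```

Trace:
`a = 25` → a = 25
`total = 10` → total = 10
`val = 6` → val = 6
`check = (a > total) or (total > val and a < val)` → check = True
So check = True

Answer: True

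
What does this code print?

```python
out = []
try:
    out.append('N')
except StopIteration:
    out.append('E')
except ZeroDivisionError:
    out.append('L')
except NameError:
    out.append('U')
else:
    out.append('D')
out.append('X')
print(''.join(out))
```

Execution trace: 'N' (try body, no exception) → 'D' (else) → 'X' (after the try/except). Output: NDX

Answer: NDX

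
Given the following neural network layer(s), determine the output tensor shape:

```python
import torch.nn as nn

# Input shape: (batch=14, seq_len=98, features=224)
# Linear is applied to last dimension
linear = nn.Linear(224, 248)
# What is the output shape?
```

Input: (14, 98, 224) -> Output: (14, 98, 248)

Answer: (14, 98, 248)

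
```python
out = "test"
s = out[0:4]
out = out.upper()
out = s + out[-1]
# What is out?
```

Trace:
`out = "test"` → out = 'test'
`s = out[0:4]` → s = 'test'
`out = out.upper()` → out = 'TEST'
`out = s + out[-1]` → out = 'testT'
So out = 'testT'

Answer: 'testT'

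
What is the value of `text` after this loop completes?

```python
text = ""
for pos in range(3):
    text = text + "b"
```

Repeat 'b' 3 times
`text` takes the values: "" → "b" → "bb" → "bbb"

Answer: "bbb"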